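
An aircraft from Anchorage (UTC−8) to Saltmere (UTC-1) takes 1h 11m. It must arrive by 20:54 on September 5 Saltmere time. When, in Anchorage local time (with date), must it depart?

12:43 on September 5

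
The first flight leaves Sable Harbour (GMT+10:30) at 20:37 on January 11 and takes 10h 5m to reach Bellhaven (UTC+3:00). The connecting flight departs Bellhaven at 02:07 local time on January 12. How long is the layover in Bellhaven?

Convert departure to UTC: 20:37 − 10:30 = 10:07 UTC on Jan 11.
Add 10 hours 5 minutes flight time → 20:12 UTC.
Bellhaven is UTC+3:00, so local arrival = 20:12 + 3:00 = 23:12 on Jan 11.
Layover = 02:07 − 23:12 (+1 day) = 2 hours 55 minutes.

2 hours 55 minutes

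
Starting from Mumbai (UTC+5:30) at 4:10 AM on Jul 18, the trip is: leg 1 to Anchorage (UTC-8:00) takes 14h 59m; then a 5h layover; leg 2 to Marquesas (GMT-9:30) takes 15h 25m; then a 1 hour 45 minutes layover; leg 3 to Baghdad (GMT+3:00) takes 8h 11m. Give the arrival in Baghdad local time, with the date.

11:00 PM on July 19

Convert departure to UTC: 4:10 AM − 5:30 = 10:40 PM UTC on Jul 17.
Add 14 hours and 59 minutes leg 1 → 1:39 PM UTC (Jul 18).
Add 5 hours layover in Anchorage → 6:39 PM UTC.
Add 15 hours and 25 minutes leg 2 → 10:04 AM UTC (Jul 19).
Add 1 hour and 45 minutes layover in Marquesas → 11:49 AM UTC.
Add 8 hours 11 minutes leg 3 → 8:00 PM UTC.
Baghdad is UTC+3:00, so local arrival = 8:00 PM + 3:00 = 11:00 PM on Jul 19.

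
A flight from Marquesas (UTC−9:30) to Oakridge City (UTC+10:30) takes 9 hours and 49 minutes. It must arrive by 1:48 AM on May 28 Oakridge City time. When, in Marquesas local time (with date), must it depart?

7:59 PM on May 26

Target arrival in UTC: 1:48 AM − 10:30 = 3:18 PM on May 27.
Subtract 9 hours 49 minutes → departure 5:29 AM UTC on May 27.
Marquesas is UTC−9:30: 5:29 AM − 9:30 = 7:59 PM on May 26.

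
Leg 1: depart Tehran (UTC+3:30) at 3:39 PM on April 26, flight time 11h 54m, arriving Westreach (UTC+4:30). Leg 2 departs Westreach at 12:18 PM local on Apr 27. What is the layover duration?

7 hours 45 minutes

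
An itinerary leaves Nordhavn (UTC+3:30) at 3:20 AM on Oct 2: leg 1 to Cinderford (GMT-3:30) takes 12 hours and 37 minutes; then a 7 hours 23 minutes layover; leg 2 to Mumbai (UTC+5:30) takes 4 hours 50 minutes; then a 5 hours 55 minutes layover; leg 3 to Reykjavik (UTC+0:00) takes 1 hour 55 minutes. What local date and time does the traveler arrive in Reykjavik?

Convert departure to UTC: 3:20 AM − 3:30 = 11:50 PM UTC on Oct 1.
Add 12 hours 37 minutes leg 1 → 12:27 PM UTC (Oct 2).
Add 7 hours and 23 minutes layover in Cinderford → 7:50 PM UTC.
Add 4 hours 50 minutes leg 2 → 12:40 AM UTC (Oct 3).
Add 5 hours and 55 minutes layover in Mumbai → 6:35 AM UTC.
Add 1 hour and 55 minutes leg 3 → 8:30 AM UTC.
Reykjavik is UTC+0, so local arrival is the same: 8:30 AM on Oct 3.

8:30 AM on Oct 3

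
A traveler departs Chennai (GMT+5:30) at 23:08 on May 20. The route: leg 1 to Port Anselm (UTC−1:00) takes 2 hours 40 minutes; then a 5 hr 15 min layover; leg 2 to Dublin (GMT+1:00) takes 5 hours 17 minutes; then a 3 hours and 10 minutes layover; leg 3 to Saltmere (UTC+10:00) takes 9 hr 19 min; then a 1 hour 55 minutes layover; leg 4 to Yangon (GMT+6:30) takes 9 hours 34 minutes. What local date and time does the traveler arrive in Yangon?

13:18 on May 22

Convert departure to UTC: 23:08 − 5:30 = 17:38 UTC on May 20.
Add 2 hours and 40 minutes leg 1 → 20:18 UTC.
Add 5 hours 15 minutes layover in Port Anselm → 01:33 UTC (May 21).
Add 5 hours 17 minutes leg 2 → 06:50 UTC.
Add 3 hours and 10 minutes layover in Dublin → 10:00 UTC.
Add 9 hours and 19 minutes leg 3 → 19:19 UTC.
Add 1 hour 55 minutes layover in Saltmere → 21:14 UTC.
Add 9 hours and 34 minutes leg 4 → 06:48 UTC (May 22).
Yangon is UTC+6:30, so local arrival = 06:48 + 6:30 = 13:18 on May 22.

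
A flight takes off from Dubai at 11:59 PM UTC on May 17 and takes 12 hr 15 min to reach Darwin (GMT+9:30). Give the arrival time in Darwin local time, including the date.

9:44 PM on May 18

Departure is given in UTC: 11:59 PM on May 17.
Add 12 hours 15 minutes → 12:14 PM UTC (May 18).
Darwin is UTC+9:30: 12:14 PM + 9:30 = 9:44 PM on May 18.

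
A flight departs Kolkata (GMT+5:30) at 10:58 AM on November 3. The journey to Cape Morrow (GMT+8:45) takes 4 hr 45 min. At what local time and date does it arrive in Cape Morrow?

Cape Morrow is 3:15 ahead of Kolkata.
After 4 hours and 45 minutes it is 3:43 PM in Kolkata.
Shift by the zone difference: 3:43 PM + 3:15 = 6:58 PM on Nov 3 in Cape Morrow.

6:58 PM on November 3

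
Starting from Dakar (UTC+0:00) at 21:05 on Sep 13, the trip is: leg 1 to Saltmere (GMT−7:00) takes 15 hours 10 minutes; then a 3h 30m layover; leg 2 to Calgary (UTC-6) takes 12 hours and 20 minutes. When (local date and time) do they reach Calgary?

22:05 on Sep 14

Dakar is at UTC+0, so departure is already 21:05 UTC on Sep 13.
Add 15 hours and 10 minutes leg 1 → 12:15 UTC (Sep 14).
Add 3 hours 30 minutes layover in Saltmere → 15:45 UTC.
Add 12 hours 20 minutes leg 2 → 04:05 UTC (Sep 15).
Calgary is UTC−6:00, so local arrival = 04:05 − 6:00 = 22:05 on Sep 14.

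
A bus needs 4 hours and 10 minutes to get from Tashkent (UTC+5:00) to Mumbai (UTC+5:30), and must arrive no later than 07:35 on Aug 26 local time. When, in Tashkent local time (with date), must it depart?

Target arrival in UTC: 07:35 − 5:30 = 02:05 on Aug 26.
Subtract 4 hours 10 minutes → departure 21:55 UTC on Aug 25.
Tashkent is UTC+5:00: 21:55 + 5:00 = 02:55 on Aug 26.

02:55 on August 26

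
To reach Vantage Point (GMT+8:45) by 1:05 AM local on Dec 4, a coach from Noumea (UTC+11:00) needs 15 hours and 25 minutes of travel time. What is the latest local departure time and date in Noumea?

11:55 AM on December 3

Target arrival in UTC: 1:05 AM − 8:45 = 4:20 PM on Dec 3.
Subtract 15 hours 25 minutes → departure 12:55 AM UTC on Dec 3.
Noumea is UTC+11:00: 12:55 AM + 11:00 = 11:55 AM on Dec 3.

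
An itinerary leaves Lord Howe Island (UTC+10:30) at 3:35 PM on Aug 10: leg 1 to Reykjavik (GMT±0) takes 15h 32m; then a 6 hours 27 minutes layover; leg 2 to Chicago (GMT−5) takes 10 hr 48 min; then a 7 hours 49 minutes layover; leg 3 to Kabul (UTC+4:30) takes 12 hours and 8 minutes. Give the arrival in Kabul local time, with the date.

Convert departure to UTC: 3:35 PM − 10:30 = 5:05 AM UTC on Aug 10.
Add 15 hours and 32 minutes leg 1 → 8:37 PM UTC.
Add 6 hours 27 minutes layover in Reykjavik → 3:04 AM UTC (Aug 11).
Add 10 hours and 48 minutes leg 2 → 1:52 PM UTC.
Add 7 hours and 49 minutes layover in Chicago → 9:41 PM UTC.
Add 12 hours 8 minutes leg 3 → 9:49 AM UTC (Aug 12).
Kabul is UTC+4:30, so local arrival = 9:49 AM + 4:30 = 2:19 PM on Aug 12.

2:19 PM on August 12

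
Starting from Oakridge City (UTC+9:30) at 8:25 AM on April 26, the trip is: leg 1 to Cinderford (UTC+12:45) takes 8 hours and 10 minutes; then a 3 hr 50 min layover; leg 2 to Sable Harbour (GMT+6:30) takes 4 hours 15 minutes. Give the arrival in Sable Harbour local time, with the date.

Convert departure to UTC: 8:25 AM − 9:30 = 10:55 PM UTC on Apr 25.
Add 8 hours 10 minutes leg 1 → 7:05 AM UTC (Apr 26).
Add 3 hours 50 minutes layover in Cinderford → 10:55 AM UTC.
Add 4 hours and 15 minutes leg 2 → 3:10 PM UTC.
Sable Harbour is UTC+6:30, so local arrival = 3:10 PM + 6:30 = 9:40 PM on Apr 26.

9:40 PM on Apr 26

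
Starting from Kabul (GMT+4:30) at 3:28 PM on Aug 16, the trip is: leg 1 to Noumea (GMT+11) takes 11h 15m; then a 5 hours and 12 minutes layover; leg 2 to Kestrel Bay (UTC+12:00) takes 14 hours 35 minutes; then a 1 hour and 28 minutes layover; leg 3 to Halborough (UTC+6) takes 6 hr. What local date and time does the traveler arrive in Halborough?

7:28 AM on Aug 18

Convert departure to UTC: 3:28 PM − 4:30 = 10:58 AM UTC on Aug 16.
Add 11 hours 15 minutes leg 1 → 10:13 PM UTC.
Add 5 hours 12 minutes layover in Noumea → 3:25 AM UTC (Aug 17).
Add 14 hours 35 minutes leg 2 → 6:00 PM UTC.
Add 1 hour and 28 minutes layover in Kestrel Bay → 7:28 PM UTC.
Add 6 hours leg 3 → 1:28 AM UTC (Aug 18).
Halborough is UTC+6:00, so local arrival = 1:28 AM + 6:00 = 7:28 AM on Aug 18.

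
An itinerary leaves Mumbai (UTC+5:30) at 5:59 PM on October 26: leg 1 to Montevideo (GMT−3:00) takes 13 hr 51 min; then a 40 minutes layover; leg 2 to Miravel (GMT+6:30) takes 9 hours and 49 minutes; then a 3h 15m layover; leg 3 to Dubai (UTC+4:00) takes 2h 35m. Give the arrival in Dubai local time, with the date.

10:39 PM on October 27

Convert departure to UTC: 5:59 PM − 5:30 = 12:29 PM UTC on Oct 26.
Add 13 hours 51 minutes leg 1 → 2:20 AM UTC (Oct 27).
Add 40 minutes layover in Montevideo → 3:00 AM UTC.
Add 9 hours 49 minutes leg 2 → 12:49 PM UTC.
Add 3 hours and 15 minutes layover in Miravel → 4:04 PM UTC.
Add 2 hours and 35 minutes leg 3 → 6:39 PM UTC.
Dubai is UTC+4:00, so local arrival = 6:39 PM + 4:00 = 10:39 PM on Oct 27.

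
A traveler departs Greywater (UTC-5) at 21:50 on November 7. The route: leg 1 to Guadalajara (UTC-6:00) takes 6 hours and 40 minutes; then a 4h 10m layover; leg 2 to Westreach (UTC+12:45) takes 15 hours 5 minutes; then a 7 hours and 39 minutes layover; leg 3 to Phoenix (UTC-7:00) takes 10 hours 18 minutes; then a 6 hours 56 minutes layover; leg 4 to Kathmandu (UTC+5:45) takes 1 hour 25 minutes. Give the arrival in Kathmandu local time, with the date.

Convert departure to UTC: 21:50 + 5:00 = 02:50 UTC on Nov 8.
Add 6 hours and 40 minutes leg 1 → 09:30 UTC.
Add 4 hours and 10 minutes layover in Guadalajara → 13:40 UTC.
Add 15 hours and 5 minutes leg 2 → 04:45 UTC (Nov 9).
Add 7 hours and 39 minutes layover in Westreach → 12:24 UTC.
Add 10 hours and 18 minutes leg 3 → 22:42 UTC.
Add 6 hours 56 minutes layover in Phoenix → 05:38 UTC (Nov 10).
Add 1 hour and 25 minutes leg 4 → 07:03 UTC.
Kathmandu is UTC+5:45, so local arrival = 07:03 + 5:45 = 12:48 on Nov 10.

12:48 on November 10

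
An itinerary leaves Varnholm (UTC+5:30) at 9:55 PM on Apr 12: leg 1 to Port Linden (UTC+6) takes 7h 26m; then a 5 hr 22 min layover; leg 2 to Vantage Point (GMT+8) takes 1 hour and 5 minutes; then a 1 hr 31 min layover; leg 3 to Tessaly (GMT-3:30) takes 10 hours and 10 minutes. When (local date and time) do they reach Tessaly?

2:29 PM on Apr 13

Convert departure to UTC: 9:55 PM − 5:30 = 4:25 PM UTC on Apr 12.
Add 7 hours 26 minutes leg 1 → 11:51 PM UTC.
Add 5 hours 22 minutes layover in Port Linden → 5:13 AM UTC (Apr 13).
Add 1 hour and 5 minutes leg 2 → 6:18 AM UTC.
Add 1 hour 31 minutes layover in Vantage Point → 7:49 AM UTC.
Add 10 hours 10 minutes leg 3 → 5:59 PM UTC.
Tessaly is UTC−3:30, so local arrival = 5:59 PM − 3:30 = 2:29 PM on Apr 13.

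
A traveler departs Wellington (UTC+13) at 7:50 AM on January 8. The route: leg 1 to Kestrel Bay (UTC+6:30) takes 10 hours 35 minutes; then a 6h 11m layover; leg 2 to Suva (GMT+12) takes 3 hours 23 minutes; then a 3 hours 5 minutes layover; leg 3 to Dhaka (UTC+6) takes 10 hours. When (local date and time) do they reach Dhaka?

10:04 AM on Jan 9

Convert departure to UTC: 7:50 AM − 13:00 = 6:50 PM UTC on Jan 7.
Add 10 hours and 35 minutes leg 1 → 5:25 AM UTC (Jan 8).
Add 6 hours and 11 minutes layover in Kestrel Bay → 11:36 AM UTC.
Add 3 hours and 23 minutes leg 2 → 2:59 PM UTC.
Add 3 hours and 5 minutes layover in Suva → 6:04 PM UTC.
Add 10 hours leg 3 → 4:04 AM UTC (Jan 9).
Dhaka is UTC+6:00, so local arrival = 4:04 AM + 6:00 = 10:04 AM on Jan 9.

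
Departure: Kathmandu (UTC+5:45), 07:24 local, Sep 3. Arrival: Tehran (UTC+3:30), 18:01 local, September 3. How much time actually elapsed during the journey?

12 hours 52 minutes

Tehran is 2:15 behind Kathmandu.
Clock-face elapsed time (ignoring zones) is 10 hours 37 minutes.
Actual elapsed = 10 hours 37 minutes + 2:15 = 12 hours 52 minutes.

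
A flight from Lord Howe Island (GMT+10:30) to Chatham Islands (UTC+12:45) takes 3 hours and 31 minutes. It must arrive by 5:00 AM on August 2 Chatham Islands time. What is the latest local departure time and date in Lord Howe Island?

11:14 PM on August 1

Target arrival in UTC: 5:00 AM − 12:45 = 4:15 PM on Aug 1.
Subtract 3 hours and 31 minutes → departure 12:44 PM UTC on Aug 1.
Lord Howe Island is UTC+10:30: 12:44 PM + 10:30 = 11:14 PM on Aug 1.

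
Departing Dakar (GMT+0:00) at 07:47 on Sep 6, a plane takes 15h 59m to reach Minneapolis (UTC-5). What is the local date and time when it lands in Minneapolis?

18:46 on Sep 6

Minneapolis is 5:00 behind Dakar.
After 15 hours and 59 minutes it is 23:46 in Dakar.
Shift by the zone difference: 23:46 − 5:00 = 18:46 on Sep 6 in Minneapolis.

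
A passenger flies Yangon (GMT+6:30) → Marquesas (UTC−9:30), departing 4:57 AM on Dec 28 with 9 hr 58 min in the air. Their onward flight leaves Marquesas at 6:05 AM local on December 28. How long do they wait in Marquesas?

7 hours 10 minutes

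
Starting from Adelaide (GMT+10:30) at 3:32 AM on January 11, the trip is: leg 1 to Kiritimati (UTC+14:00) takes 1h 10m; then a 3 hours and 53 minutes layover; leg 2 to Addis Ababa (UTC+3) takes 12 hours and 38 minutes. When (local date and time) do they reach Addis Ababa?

Convert departure to UTC: 3:32 AM − 10:30 = 5:02 PM UTC on Jan 10.
Add 1 hour and 10 minutes leg 1 → 6:12 PM UTC.
Add 3 hours and 53 minutes layover in Kiritimati → 10:05 PM UTC.
Add 12 hours and 38 minutes leg 2 → 10:43 AM UTC (Jan 11).
Addis Ababa is UTC+3:00, so local arrival = 10:43 AM + 3:00 = 1:43 PM on Jan 11.

1:43 PM on Jan 11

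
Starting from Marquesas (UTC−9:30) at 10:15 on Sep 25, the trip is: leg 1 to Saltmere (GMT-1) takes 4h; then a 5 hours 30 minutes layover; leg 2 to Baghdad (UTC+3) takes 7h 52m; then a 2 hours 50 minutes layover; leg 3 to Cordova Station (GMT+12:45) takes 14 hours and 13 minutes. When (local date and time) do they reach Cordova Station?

18:55 on September 27

Convert departure to UTC: 10:15 + 9:30 = 19:45 UTC on Sep 25.
Add 4 hours leg 1 → 23:45 UTC.
Add 5 hours 30 minutes layover in Saltmere → 05:15 UTC (Sep 26).
Add 7 hours 52 minutes leg 2 → 13:07 UTC.
Add 2 hours 50 minutes layover in Baghdad → 15:57 UTC.
Add 14 hours and 13 minutes leg 3 → 06:10 UTC (Sep 27).
Cordova Station is UTC+12:45, so local arrival = 06:10 + 12:45 = 18:55 on Sep 27.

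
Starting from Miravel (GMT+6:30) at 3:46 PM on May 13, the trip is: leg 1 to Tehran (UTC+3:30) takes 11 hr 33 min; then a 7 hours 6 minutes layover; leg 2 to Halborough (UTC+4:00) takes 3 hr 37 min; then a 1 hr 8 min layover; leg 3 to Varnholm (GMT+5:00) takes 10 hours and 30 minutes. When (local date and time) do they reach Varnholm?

12:10 AM on May 15

Convert departure to UTC: 3:46 PM − 6:30 = 9:16 AM UTC on May 13.
Add 11 hours 33 minutes leg 1 → 8:49 PM UTC.
Add 7 hours 6 minutes layover in Tehran → 3:55 AM UTC (May 14).
Add 3 hours and 37 minutes leg 2 → 7:32 AM UTC.
Add 1 hour and 8 minutes layover in Halborough → 8:40 AM UTC.
Add 10 hours 30 minutes leg 3 → 7:10 PM UTC.
Varnholm is UTC+5:00, so local arrival = 7:10 PM + 5:00 = 12:10 AM on May 15.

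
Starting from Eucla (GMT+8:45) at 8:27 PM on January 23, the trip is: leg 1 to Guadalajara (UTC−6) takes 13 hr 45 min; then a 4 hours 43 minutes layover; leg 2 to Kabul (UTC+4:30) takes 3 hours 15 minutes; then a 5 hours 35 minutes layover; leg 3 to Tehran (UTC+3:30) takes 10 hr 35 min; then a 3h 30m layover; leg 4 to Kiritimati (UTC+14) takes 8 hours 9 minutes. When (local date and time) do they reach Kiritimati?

3:14 AM on January 26

Convert departure to UTC: 8:27 PM − 8:45 = 11:42 AM UTC on Jan 23.
Add 13 hours and 45 minutes leg 1 → 1:27 AM UTC (Jan 24).
Add 4 hours and 43 minutes layover in Guadalajara → 6:10 AM UTC.
Add 3 hours and 15 minutes leg 2 → 9:25 AM UTC.
Add 5 hours and 35 minutes layover in Kabul → 3:00 PM UTC.
Add 10 hours and 35 minutes leg 3 → 1:35 AM UTC (Jan 25).
Add 3 hours and 30 minutes layover in Tehran → 5:05 AM UTC.
Add 8 hours and 9 minutes leg 4 → 1:14 PM UTC.
Kiritimati is UTC+14:00, so local arrival = 1:14 PM + 14:00 = 3:14 AM on Jan 26.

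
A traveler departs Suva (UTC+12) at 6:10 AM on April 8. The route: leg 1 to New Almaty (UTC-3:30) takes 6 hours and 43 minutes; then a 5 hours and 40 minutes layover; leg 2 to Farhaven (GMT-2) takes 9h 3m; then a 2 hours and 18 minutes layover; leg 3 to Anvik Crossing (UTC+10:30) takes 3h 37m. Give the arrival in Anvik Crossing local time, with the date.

Convert departure to UTC: 6:10 AM − 12:00 = 6:10 PM UTC on Apr 7.
Add 6 hours and 43 minutes leg 1 → 12:53 AM UTC (Apr 8).
Add 5 hours 40 minutes layover in New Almaty → 6:33 AM UTC.
Add 9 hours 3 minutes leg 2 → 3:36 PM UTC.
Add 2 hours and 18 minutes layover in Farhaven → 5:54 PM UTC.
Add 3 hours 37 minutes leg 3 → 9:31 PM UTC.
Anvik Crossing is UTC+10:30, so local arrival = 9:31 PM + 10:30 = 8:01 AM on Apr 9.

8:01 AM on April 9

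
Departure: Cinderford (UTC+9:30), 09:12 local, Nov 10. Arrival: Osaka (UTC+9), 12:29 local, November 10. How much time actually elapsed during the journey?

3 hours 47 minutes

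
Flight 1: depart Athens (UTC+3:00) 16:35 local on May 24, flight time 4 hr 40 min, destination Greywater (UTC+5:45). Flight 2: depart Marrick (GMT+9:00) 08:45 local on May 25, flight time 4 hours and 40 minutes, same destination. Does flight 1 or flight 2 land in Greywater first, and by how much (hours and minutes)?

the first, by 10 hours 10 minutes

Flight 1 in UTC: 16:35 − 3:00 = 13:35 on May 24.
+4 hours 40 minutes → arrive 18:15 UTC on May 24.
Flight 2 in UTC: 08:45 − 9:00 = 23:45 on May 24.
+4 hours and 40 minutes → arrive 04:25 UTC on May 25.
Flight 1 lands earlier by 10 hours 10 minutes.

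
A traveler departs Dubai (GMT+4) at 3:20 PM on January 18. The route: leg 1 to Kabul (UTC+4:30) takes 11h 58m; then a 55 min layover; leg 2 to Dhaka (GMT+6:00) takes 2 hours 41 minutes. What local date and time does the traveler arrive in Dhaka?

Convert departure to UTC: 3:20 PM − 4:00 = 11:20 AM UTC on Jan 18.
Add 11 hours 58 minutes leg 1 → 11:18 PM UTC.
Add 55 minutes layover in Kabul → 12:13 AM UTC (Jan 19).
Add 2 hours and 41 minutes leg 2 → 2:54 AM UTC.
Dhaka is UTC+6:00, so local arrival = 2:54 AM + 6:00 = 8:54 AM on Jan 19.

8:54 AM on Jan 19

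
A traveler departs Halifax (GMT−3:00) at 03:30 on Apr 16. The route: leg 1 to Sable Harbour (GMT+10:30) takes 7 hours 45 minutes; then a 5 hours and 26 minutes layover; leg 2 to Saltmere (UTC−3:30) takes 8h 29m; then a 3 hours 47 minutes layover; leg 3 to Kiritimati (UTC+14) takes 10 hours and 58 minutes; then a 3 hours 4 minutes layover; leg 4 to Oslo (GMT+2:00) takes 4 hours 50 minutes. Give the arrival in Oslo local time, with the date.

Convert departure to UTC: 03:30 + 3:00 = 06:30 UTC on Apr 16.
Add 7 hours 45 minutes leg 1 → 14:15 UTC.
Add 5 hours and 26 minutes layover in Sable Harbour → 19:41 UTC.
Add 8 hours and 29 minutes leg 2 → 04:10 UTC (Apr 17).
Add 3 hours 47 minutes layover in Saltmere → 07:57 UTC.
Add 10 hours 58 minutes leg 3 → 18:55 UTC.
Add 3 hours 4 minutes layover in Kiritimati → 21:59 UTC.
Add 4 hours and 50 minutes leg 4 → 02:49 UTC (Apr 18).
Oslo is UTC+2:00, so local arrival = 02:49 + 2:00 = 04:49 on Apr 18.

04:49 on Apr 18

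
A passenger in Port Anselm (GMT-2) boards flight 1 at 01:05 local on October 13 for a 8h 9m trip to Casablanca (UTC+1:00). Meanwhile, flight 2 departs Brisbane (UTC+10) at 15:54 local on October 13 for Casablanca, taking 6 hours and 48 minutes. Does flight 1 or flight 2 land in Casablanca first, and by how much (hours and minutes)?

the first, by 1 hour 28 minutes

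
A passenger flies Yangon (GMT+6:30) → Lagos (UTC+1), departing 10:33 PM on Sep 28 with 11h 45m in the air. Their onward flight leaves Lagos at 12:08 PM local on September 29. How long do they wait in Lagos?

7 hours 20 minutes

Convert departure to UTC: 10:33 PM − 6:30 = 4:03 PM UTC on Sep 28.
Add 11 hours and 45 minutes flight time → 3:48 AM UTC (Sep 29).
Lagos is UTC+1:00, so local arrival = 3:48 AM + 1:00 = 4:48 AM on Sep 29.
Layover = 12:08 PM − 4:48 AM = 7 hours 20 minutes.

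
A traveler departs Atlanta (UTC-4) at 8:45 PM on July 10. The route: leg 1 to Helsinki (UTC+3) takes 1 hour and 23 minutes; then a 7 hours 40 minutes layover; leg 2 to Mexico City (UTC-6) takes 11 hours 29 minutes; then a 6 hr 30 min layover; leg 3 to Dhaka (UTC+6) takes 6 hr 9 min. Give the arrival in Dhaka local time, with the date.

3:56 PM on July 12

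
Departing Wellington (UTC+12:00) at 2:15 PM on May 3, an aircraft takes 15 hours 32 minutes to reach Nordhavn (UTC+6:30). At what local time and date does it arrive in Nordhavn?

Convert departure to UTC: 2:15 PM − 12:00 = 2:15 AM UTC on May 3.
Add 15 hours and 32 minutes travel time → 5:47 PM UTC.
Nordhavn is UTC+6:30, so local arrival = 5:47 PM + 6:30 = 12:17 AM on May 4.

12:17 AM on May 4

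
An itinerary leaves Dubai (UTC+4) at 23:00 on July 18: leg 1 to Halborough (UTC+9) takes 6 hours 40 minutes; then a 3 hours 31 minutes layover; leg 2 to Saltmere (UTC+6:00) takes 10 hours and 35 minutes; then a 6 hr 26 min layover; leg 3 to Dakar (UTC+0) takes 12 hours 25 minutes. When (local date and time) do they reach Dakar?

Convert departure to UTC: 23:00 − 4:00 = 19:00 UTC on Jul 18.
Add 6 hours and 40 minutes leg 1 → 01:40 UTC (Jul 19).
Add 3 hours and 31 minutes layover in Halborough → 05:11 UTC.
Add 10 hours 35 minutes leg 2 → 15:46 UTC.
Add 6 hours 26 minutes layover in Saltmere → 22:12 UTC.
Add 12 hours and 25 minutes leg 3 → 10:37 UTC (Jul 20).
Dakar is UTC+0, so local arrival is the same: 10:37 on Jul 20.

10:37 on July 20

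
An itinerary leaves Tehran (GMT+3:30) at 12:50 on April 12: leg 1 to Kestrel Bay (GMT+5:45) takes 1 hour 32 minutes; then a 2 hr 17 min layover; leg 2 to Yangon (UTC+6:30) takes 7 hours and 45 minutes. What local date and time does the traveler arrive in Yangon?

Convert departure to UTC: 12:50 − 3:30 = 09:20 UTC on Apr 12.
Add 1 hour and 32 minutes leg 1 → 10:52 UTC.
Add 2 hours and 17 minutes layover in Kestrel Bay → 13:09 UTC.
Add 7 hours and 45 minutes leg 2 → 20:54 UTC.
Yangon is UTC+6:30, so local arrival = 20:54 + 6:30 = 03:24 on Apr 13.

03:24 on April 13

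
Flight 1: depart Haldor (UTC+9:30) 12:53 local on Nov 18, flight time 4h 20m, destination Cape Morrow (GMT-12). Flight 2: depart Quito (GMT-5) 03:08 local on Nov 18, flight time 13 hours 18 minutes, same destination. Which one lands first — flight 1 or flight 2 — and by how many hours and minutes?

the first, by 13 hours 43 minutes

Flight 1 in UTC: 12:53 − 9:30 = 03:23 on Nov 18.
+4 hours and 20 minutes → arrive 07:43 UTC on Nov 18.
Flight 2 in UTC: 03:08 + 5:00 = 08:08 on Nov 18.
+13 hours and 18 minutes → arrive 21:26 UTC on Nov 18.
Flight 1 lands earlier by 13 hours 43 minutes.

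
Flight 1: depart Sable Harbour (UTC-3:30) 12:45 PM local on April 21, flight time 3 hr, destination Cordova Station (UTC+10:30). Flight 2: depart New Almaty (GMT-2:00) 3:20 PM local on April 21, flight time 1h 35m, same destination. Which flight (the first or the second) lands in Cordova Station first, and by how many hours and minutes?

the second, by 20 minutes

Flight 1 in UTC: 12:45 PM + 3:30 = 4:15 PM on Apr 21.
+3 hours → arrive 7:15 PM UTC on Apr 21.
Flight 2 in UTC: 3:20 PM + 2:00 = 5:20 PM on Apr 21.
+1 hour and 35 minutes → arrive 6:55 PM UTC on Apr 21.
Flight 2 lands earlier by 20 minutes.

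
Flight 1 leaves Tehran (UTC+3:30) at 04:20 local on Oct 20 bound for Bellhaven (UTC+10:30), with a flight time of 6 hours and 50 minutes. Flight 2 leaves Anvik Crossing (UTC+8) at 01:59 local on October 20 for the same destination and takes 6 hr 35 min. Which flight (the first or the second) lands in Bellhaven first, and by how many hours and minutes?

the second, by 7 hours 6 minutes

Flight 1 in UTC: 04:20 − 3:30 = 00:50 on Oct 20.
+6 hours 50 minutes → arrive 07:40 UTC on Oct 20.
Flight 2 in UTC: 01:59 − 8:00 = 17:59 on Oct 19.
+6 hours 35 minutes → arrive 00:34 UTC on Oct 20.
Flight 2 lands earlier by 7 hours 6 minutes.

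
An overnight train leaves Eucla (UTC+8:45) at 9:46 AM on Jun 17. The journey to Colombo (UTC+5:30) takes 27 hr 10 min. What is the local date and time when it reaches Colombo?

Colombo is 3:15 behind Eucla.
After 27 hours and 10 minutes it is 12:56 PM (Jun 18) in Eucla.
Shift by the zone difference: 12:56 PM − 3:15 = 9:41 AM on Jun 18 in Colombo.

9:41 AM on Jun 18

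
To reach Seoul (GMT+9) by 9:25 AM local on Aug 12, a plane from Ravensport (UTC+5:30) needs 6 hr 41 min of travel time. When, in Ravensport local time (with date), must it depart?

Target arrival in UTC: 9:25 AM − 9:00 = 12:25 AM on Aug 12.
Subtract 6 hours and 41 minutes → departure 5:44 PM UTC on Aug 11.
Ravensport is UTC+5:30: 5:44 PM + 5:30 = 11:14 PM on Aug 11.

11:14 PM on Aug 11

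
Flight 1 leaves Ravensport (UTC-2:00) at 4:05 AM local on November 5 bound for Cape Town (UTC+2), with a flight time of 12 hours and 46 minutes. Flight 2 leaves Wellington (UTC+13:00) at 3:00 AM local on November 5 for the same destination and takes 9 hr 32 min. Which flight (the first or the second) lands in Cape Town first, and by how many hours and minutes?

the second, by 19 hours 19 minutes

Flight 1 in UTC: 4:05 AM + 2:00 = 6:05 AM on Nov 5.
+12 hours 46 minutes → arrive 6:51 PM UTC on Nov 5.
Flight 2 in UTC: 3:00 AM − 13:00 = 2:00 PM on Nov 4.
+9 hours and 32 minutes → arrive 11:32 PM UTC on Nov 4.
Flight 2 lands earlier by 19 hours 19 minutes.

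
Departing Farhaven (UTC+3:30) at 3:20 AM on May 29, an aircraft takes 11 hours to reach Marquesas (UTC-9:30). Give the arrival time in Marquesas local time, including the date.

Convert departure to UTC: 3:20 AM − 3:30 = 11:50 PM UTC on May 28.
Add 11 hours travel time → 10:50 AM UTC (May 29).
Marquesas is UTC−9:30, so local arrival = 10:50 AM − 9:30 = 1:20 AM on May 29.

1:20 AM on May 29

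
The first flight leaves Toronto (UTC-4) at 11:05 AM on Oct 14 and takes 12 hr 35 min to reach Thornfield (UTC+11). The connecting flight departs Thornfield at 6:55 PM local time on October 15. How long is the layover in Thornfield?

4 hours 15 minutes

Convert departure to UTC: 11:05 AM + 4:00 = 3:05 PM UTC on Oct 14.
Add 12 hours 35 minutes flight time → 3:40 AM UTC (Oct 15).
Thornfield is UTC+11:00, so local arrival = 3:40 AM + 11:00 = 2:40 PM on Oct 15.
Layover = 6:55 PM − 2:40 PM = 4 hours 15 minutes.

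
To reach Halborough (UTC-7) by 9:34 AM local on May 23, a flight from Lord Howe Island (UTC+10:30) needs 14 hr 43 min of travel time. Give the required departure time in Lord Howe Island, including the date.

Target arrival in UTC: 9:34 AM + 7:00 = 4:34 PM on May 23.
Subtract 14 hours 43 minutes → departure 1:51 AM UTC on May 23.
Lord Howe Island is UTC+10:30: 1:51 AM + 10:30 = 12:21 PM on May 23.

12:21 PM on May 23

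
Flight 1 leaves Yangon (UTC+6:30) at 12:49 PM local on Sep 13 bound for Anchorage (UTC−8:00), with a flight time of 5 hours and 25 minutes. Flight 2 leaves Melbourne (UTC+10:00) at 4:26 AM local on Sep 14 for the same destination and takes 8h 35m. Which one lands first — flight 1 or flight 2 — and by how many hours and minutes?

Flight 1 in UTC: 12:49 PM − 6:30 = 6:19 AM on Sep 13.
+5 hours 25 minutes → arrive 11:44 AM UTC on Sep 13.
Flight 2 in UTC: 4:26 AM − 10:00 = 6:26 PM on Sep 13.
+8 hours and 35 minutes → arrive 3:01 AM UTC on Sep 14.
Flight 1 lands earlier by 15 hours 17 minutes.

the first, by 15 hours 17 minutes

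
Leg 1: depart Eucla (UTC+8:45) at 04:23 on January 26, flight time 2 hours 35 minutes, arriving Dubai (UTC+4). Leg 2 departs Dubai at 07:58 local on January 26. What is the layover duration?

Convert departure to UTC: 04:23 − 8:45 = 19:38 UTC on Jan 25.
Add 2 hours 35 minutes flight time → 22:13 UTC.
Dubai is UTC+4:00, so local arrival = 22:13 + 4:00 = 02:13 on Jan 26.
Layover = 07:58 − 02:13 = 5 hours 45 minutes.

5 hours 45 minutes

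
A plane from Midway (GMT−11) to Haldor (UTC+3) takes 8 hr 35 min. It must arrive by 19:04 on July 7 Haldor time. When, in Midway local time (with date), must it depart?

20:29 on July 6

Target arrival in UTC: 19:04 − 3:00 = 16:04 on Jul 7.
Subtract 8 hours and 35 minutes → departure 07:29 UTC on Jul 7.
Midway is UTC−11:00: 07:29 − 11:00 = 20:29 on Jul 6.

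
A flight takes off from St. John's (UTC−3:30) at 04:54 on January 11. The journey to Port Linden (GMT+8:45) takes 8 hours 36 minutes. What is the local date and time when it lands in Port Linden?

Convert departure to UTC: 04:54 + 3:30 = 08:24 UTC on Jan 11.
Add 8 hours 36 minutes travel time → 17:00 UTC.
Port Linden is UTC+8:45, so local arrival = 17:00 + 8:45 = 01:45 on Jan 12.

01:45 on January 12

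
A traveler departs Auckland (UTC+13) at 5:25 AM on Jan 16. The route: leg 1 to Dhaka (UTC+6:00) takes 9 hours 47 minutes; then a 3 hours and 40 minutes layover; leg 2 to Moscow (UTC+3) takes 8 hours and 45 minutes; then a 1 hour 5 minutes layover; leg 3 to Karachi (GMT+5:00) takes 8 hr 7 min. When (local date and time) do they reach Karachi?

Convert departure to UTC: 5:25 AM − 13:00 = 4:25 PM UTC on Jan 15.
Add 9 hours and 47 minutes leg 1 → 2:12 AM UTC (Jan 16).
Add 3 hours 40 minutes layover in Dhaka → 5:52 AM UTC.
Add 8 hours 45 minutes leg 2 → 2:37 PM UTC.
Add 1 hour 5 minutes layover in Moscow → 3:42 PM UTC.
Add 8 hours 7 minutes leg 3 → 11:49 PM UTC.
Karachi is UTC+5:00, so local arrival = 11:49 PM + 5:00 = 4:49 AM on Jan 17.

4:49 AM on January 17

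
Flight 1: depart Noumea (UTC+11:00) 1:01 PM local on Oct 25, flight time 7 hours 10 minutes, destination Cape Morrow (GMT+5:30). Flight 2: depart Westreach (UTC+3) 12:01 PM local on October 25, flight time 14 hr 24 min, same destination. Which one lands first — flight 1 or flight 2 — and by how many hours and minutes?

the first, by 14 hours 14 minutes

Flight 1 in UTC: 1:01 PM − 11:00 = 2:01 AM on Oct 25.
+7 hours and 10 minutes → arrive 9:11 AM UTC on Oct 25.
Flight 2 in UTC: 12:01 PM − 3:00 = 9:01 AM on Oct 25.
+14 hours 24 minutes → arrive 11:25 PM UTC on Oct 25.
Flight 1 lands earlier by 14 hours 14 minutes.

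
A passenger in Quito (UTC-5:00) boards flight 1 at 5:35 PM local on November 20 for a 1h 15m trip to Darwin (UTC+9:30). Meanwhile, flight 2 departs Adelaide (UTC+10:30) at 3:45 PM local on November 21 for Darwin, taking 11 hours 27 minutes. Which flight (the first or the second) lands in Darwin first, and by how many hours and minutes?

the first, by 16 hours 52 minutes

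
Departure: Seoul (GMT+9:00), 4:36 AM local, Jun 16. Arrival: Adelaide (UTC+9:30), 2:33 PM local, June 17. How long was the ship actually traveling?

Departure in UTC: 4:36 AM − 9:00 = 7:36 PM on Jun 15.
Arrival in UTC: 2:33 PM − 9:30 = 5:03 AM on Jun 17.
Elapsed = 5:03 AM − 7:36 PM (+2 days) = 33 hours 27 minutes.

33 hours 27 minutes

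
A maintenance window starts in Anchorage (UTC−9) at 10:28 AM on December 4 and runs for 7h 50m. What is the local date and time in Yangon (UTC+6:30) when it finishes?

9:48 AM on Dec 5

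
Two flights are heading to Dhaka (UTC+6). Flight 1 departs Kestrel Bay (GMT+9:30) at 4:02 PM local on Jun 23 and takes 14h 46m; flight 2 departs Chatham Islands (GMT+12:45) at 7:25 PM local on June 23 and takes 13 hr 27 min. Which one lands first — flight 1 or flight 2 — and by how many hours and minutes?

the second, by 1 hour 11 minutes

Flight 1 in UTC: 4:02 PM − 9:30 = 6:32 AM on Jun 23.
+14 hours and 46 minutes → arrive 9:18 PM UTC on Jun 23.
Flight 2 in UTC: 7:25 PM − 12:45 = 6:40 AM on Jun 23.
+13 hours and 27 minutes → arrive 8:07 PM UTC on Jun 23.
Flight 2 lands earlier by 1 hour 11 minutes.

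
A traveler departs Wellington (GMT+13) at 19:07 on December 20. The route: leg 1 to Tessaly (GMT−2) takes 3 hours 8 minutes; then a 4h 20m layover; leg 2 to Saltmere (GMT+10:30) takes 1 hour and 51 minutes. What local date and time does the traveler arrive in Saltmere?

01:56 on December 21

Convert departure to UTC: 19:07 − 13:00 = 06:07 UTC on Dec 20.
Add 3 hours and 8 minutes leg 1 → 09:15 UTC.
Add 4 hours and 20 minutes layover in Tessaly → 13:35 UTC.
Add 1 hour and 51 minutes leg 2 → 15:26 UTC.
Saltmere is UTC+10:30, so local arrival = 15:26 + 10:30 = 01:56 on Dec 21.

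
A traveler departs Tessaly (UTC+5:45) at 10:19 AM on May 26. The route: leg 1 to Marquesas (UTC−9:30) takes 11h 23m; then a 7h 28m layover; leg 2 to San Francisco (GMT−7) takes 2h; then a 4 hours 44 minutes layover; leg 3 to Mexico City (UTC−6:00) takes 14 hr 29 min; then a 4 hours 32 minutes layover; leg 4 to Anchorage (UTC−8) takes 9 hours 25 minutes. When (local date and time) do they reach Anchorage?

Convert departure to UTC: 10:19 AM − 5:45 = 4:34 AM UTC on May 26.
Add 11 hours 23 minutes leg 1 → 3:57 PM UTC.
Add 7 hours 28 minutes layover in Marquesas → 11:25 PM UTC.
Add 2 hours leg 2 → 1:25 AM UTC (May 27).
Add 4 hours and 44 minutes layover in San Francisco → 6:09 AM UTC.
Add 14 hours 29 minutes leg 3 → 8:38 PM UTC.
Add 4 hours and 32 minutes layover in Mexico City → 1:10 AM UTC (May 28).
Add 9 hours and 25 minutes leg 4 → 10:35 AM UTC.
Anchorage is UTC−8:00, so local arrival = 10:35 AM − 8:00 = 2:35 AM on May 28.

2:35 AM on May 28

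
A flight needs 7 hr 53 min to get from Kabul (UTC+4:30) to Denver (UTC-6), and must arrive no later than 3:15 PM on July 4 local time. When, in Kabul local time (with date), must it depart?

5:52 PM on Jul 4

Target arrival in UTC: 3:15 PM + 6:00 = 9:15 PM on Jul 4.
Subtract 7 hours 53 minutes → departure 1:22 PM UTC on Jul 4.
Kabul is UTC+4:30: 1:22 PM + 4:30 = 5:52 PM on Jul 4.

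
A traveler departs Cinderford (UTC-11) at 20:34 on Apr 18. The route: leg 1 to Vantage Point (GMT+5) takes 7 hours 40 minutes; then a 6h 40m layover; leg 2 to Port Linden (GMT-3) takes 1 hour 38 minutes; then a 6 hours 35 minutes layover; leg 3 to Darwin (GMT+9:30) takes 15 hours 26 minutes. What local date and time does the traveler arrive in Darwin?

Convert departure to UTC: 20:34 + 11:00 = 07:34 UTC on Apr 19.
Add 7 hours 40 minutes leg 1 → 15:14 UTC.
Add 6 hours and 40 minutes layover in Vantage Point → 21:54 UTC.
Add 1 hour 38 minutes leg 2 → 23:32 UTC.
Add 6 hours 35 minutes layover in Port Linden → 06:07 UTC (Apr 20).
Add 15 hours and 26 minutes leg 3 → 21:33 UTC.
Darwin is UTC+9:30, so local arrival = 21:33 + 9:30 = 07:03 on Apr 21.

07:03 on April 21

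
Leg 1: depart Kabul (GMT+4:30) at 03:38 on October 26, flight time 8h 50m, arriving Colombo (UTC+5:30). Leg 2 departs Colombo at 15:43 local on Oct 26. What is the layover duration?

2 hours 15 minutes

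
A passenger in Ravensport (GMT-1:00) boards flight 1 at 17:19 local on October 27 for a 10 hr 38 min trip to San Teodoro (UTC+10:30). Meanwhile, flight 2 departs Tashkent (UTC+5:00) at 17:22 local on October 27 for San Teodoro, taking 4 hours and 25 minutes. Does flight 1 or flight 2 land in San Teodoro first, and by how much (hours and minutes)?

Flight 1 in UTC: 17:19 + 1:00 = 18:19 on Oct 27.
+10 hours and 38 minutes → arrive 04:57 UTC on Oct 28.
Flight 2 in UTC: 17:22 − 5:00 = 12:22 on Oct 27.
+4 hours and 25 minutes → arrive 16:47 UTC on Oct 27.
Flight 2 lands earlier by 12 hours 10 minutes.

the second, by 12 hours 10 minutes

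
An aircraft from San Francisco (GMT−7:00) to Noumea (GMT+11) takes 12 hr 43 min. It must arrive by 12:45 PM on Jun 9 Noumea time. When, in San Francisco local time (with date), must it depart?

6:02 AM on Jun 8

Target arrival in UTC: 12:45 PM − 11:00 = 1:45 AM on Jun 9.
Subtract 12 hours and 43 minutes → departure 1:02 PM UTC on Jun 8.
San Francisco is UTC−7:00: 1:02 PM − 7:00 = 6:02 AM on Jun 8.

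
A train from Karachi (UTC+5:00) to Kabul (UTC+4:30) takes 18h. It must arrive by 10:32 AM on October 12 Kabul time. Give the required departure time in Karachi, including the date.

Target arrival in UTC: 10:32 AM − 4:30 = 6:02 AM on Oct 12.
Subtract 18 hours → departure 12:02 PM UTC on Oct 11.
Karachi is UTC+5:00: 12:02 PM + 5:00 = 5:02 PM on Oct 11.

5:02 PM on October 11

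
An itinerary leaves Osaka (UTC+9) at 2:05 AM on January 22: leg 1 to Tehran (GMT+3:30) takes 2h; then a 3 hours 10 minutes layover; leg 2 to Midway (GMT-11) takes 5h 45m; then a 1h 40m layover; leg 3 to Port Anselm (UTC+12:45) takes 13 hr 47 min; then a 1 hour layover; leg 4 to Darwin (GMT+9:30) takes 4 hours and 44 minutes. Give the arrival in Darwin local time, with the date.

Convert departure to UTC: 2:05 AM − 9:00 = 5:05 PM UTC on Jan 21.
Add 2 hours leg 1 → 7:05 PM UTC.
Add 3 hours and 10 minutes layover in Tehran → 10:15 PM UTC.
Add 5 hours and 45 minutes leg 2 → 4:00 AM UTC (Jan 22).
Add 1 hour 40 minutes layover in Midway → 5:40 AM UTC.
Add 13 hours 47 minutes leg 3 → 7:27 PM UTC.
Add 1 hour layover in Port Anselm → 8:27 PM UTC.
Add 4 hours and 44 minutes leg 4 → 1:11 AM UTC (Jan 23).
Darwin is UTC+9:30, so local arrival = 1:11 AM + 9:30 = 10:41 AM on Jan 23.

10:41 AM on January 23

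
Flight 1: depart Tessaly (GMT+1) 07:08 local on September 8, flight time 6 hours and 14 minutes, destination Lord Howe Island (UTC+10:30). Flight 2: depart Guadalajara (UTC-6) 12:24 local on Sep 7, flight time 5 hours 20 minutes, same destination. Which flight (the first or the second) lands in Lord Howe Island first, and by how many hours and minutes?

Flight 1 in UTC: 07:08 − 1:00 = 06:08 on Sep 8.
+6 hours 14 minutes → arrive 12:22 UTC on Sep 8.
Flight 2 in UTC: 12:24 + 6:00 = 18:24 on Sep 7.
+5 hours and 20 minutes → arrive 23:44 UTC on Sep 7.
Flight 2 lands earlier by 12 hours 38 minutes.

the second, by 12 hours 38 minutes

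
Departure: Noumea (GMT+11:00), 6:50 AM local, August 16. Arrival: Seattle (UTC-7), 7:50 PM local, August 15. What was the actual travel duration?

7 hours

Departure in UTC: 6:50 AM − 11:00 = 7:50 PM on Aug 15.
Arrival in UTC: 7:50 PM + 7:00 = 2:50 AM on Aug 16.
Elapsed = 2:50 AM − 7:50 PM (+1 day) = 7 hours.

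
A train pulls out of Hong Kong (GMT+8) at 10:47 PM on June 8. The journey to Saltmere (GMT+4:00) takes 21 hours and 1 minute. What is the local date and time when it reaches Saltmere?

3:48 PM on June 9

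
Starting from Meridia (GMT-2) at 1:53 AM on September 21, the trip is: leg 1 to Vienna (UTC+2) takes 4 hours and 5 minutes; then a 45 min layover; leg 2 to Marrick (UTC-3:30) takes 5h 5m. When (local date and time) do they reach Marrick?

10:18 AM on September 21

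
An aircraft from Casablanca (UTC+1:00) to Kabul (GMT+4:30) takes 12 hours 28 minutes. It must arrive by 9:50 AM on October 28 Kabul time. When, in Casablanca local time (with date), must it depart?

5:52 PM on October 27

Target arrival in UTC: 9:50 AM − 4:30 = 5:20 AM on Oct 28.
Subtract 12 hours 28 minutes → departure 4:52 PM UTC on Oct 27.
Casablanca is UTC+1:00: 4:52 PM + 1:00 = 5:52 PM on Oct 27.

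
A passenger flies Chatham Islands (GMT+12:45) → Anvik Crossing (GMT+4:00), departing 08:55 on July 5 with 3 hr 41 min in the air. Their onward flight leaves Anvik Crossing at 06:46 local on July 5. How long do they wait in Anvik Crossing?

2 hours 55 minutes

Convert departure to UTC: 08:55 − 12:45 = 20:10 UTC on Jul 4.
Add 3 hours and 41 minutes flight time → 23:51 UTC.
Anvik Crossing is UTC+4:00, so local arrival = 23:51 + 4:00 = 03:51 on Jul 5.
Layover = 06:46 − 03:51 = 2 hours 55 minutes.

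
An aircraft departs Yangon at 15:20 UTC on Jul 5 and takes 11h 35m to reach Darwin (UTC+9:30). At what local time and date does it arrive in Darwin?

12:25 on July 6

Departure is given in UTC: 15:20 on Jul 5.
Add 11 hours and 35 minutes → 02:55 UTC (Jul 6).
Darwin is UTC+9:30: 02:55 + 9:30 = 12:25 on Jul 6.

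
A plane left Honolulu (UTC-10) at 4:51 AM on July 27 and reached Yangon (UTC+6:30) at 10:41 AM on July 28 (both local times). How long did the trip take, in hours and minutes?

13 hours 20 minutes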